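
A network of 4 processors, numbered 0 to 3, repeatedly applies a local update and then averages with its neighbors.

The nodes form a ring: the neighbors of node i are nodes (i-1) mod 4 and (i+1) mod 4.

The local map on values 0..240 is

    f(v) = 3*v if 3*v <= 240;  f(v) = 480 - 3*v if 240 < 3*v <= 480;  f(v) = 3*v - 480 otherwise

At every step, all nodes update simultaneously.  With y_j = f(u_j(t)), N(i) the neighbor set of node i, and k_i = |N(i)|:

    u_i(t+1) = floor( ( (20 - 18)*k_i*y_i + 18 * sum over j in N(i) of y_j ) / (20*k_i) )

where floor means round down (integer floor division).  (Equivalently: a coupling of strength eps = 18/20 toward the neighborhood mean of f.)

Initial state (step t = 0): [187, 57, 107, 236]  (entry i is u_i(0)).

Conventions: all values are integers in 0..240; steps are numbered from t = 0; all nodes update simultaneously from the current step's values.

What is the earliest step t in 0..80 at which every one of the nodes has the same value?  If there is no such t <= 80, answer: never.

Answer: 21
Key observation: Synchronization is absorbing here: once all nodes are equal they stay equal, and step 21 is the first all-equal step.

Derivation:
t=0: [187, 57, 107, 236]  (not all equal)
t=1: [187, 125, 195, 130]  (not all equal)
t=2: [95, 94, 98, 92]  (not all equal)
t=3: [200, 191, 199, 191]  (not all equal)
t=4: [95, 115, 95, 115]  (not all equal)
t=5: [141, 189, 141, 189]  (not all equal)
t=6: [84, 60, 84, 60]  (not all equal)
t=7: [184, 223, 184, 223]  (not all equal)
t=8: [177, 83, 177, 83]  (not all equal)
t=9: [213, 69, 213, 69]  (not all equal)
t=10: [202, 163, 202, 163]  (not all equal)
t=11: [20, 114, 20, 114]  (not all equal)
t=12: [130, 67, 130, 67]  (not all equal)
t=13: [189, 101, 189, 101]  (not all equal)
t=14: [168, 96, 168, 96]  (not all equal)
t=15: [175, 40, 175, 40]  (not all equal)
t=16: [112, 52, 112, 52]  (not all equal)
t=17: [154, 145, 154, 145]  (not all equal)
t=18: [42, 20, 42, 20]  (not all equal)
t=19: [66, 119, 66, 119]  (not all equal)
t=20: [130, 190, 130, 190]  (not all equal)
t=21: [90, 90, 90, 90]  (all equal)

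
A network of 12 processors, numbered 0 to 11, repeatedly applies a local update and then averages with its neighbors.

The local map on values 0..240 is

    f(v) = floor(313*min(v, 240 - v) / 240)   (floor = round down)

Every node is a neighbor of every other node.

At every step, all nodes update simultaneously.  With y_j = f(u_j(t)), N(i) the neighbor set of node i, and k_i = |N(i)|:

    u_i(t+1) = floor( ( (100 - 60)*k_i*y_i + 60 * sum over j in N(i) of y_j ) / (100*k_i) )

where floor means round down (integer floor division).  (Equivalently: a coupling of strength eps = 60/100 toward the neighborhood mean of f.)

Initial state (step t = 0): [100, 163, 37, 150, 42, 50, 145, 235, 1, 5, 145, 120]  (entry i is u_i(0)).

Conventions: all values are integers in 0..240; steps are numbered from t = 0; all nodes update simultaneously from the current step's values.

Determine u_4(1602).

Simulating step by step:
t=0: [100, 163, 37, 150, 42, 50, 145, 235, 1, 5, 145, 120]
t=1: [95, 85, 67, 91, 69, 73, 93, 52, 51, 52, 93, 104]
t=2: [107, 103, 95, 106, 96, 98, 107, 88, 88, 88, 107, 112]
t=3: [132, 130, 127, 132, 127, 128, 132, 124, 124, 124, 132, 135]
t=4: [142, 143, 145, 142, 145, 144, 142, 146, 146, 146, 142, 141]
t=5: [125, 125, 124, 125, 124, 125, 125, 123, 123, 123, 125, 126]
t=6: [149, 149, 150, 149, 150, 149, 149, 150, 150, 150, 149, 149]
t=7: [117, 117, 117, 117, 117, 117, 117, 117, 117, 117, 117, 117]
t=8: [152, 152, 152, 152, 152, 152, 152, 152, 152, 152, 152, 152]
t=9: [114, 114, 114, 114, 114, 114, 114, 114, 114, 114, 114, 114]
t=10: [148, 148, 148, 148, 148, 148, 148, 148, 148, 148, 148, 148]
t=11: [119, 119, 119, 119, 119, 119, 119, 119, 119, 119, 119, 119]
t=12: [155, 155, 155, 155, 155, 155, 155, 155, 155, 155, 155, 155]
t=13: [110, 110, 110, 110, 110, 110, 110, 110, 110, 110, 110, 110]
t=14: [143, 143, 143, 143, 143, 143, 143, 143, 143, 143, 143, 143]
t=15: [126, 126, 126, 126, 126, 126, 126, 126, 126, 126, 126, 126]
t=16: [148, 148, 148, 148, 148, 148, 148, 148, 148, 148, 148, 148]

Answer: u_4(1602) = 155
Key observation: The state at step 10, [148, 148, 148, 148, 148, 148, 148, 148, 148, 148, 148, 148], reappears at step 16: the system is in a cycle of period 6 from step 10 on.  Therefore the state at step 1602 equals the state at step 10 + ((1602 - 10) mod 6) = 12, which is [155, 155, 155, 155, 155, 155, 155, 155, 155, 155, 155, 155].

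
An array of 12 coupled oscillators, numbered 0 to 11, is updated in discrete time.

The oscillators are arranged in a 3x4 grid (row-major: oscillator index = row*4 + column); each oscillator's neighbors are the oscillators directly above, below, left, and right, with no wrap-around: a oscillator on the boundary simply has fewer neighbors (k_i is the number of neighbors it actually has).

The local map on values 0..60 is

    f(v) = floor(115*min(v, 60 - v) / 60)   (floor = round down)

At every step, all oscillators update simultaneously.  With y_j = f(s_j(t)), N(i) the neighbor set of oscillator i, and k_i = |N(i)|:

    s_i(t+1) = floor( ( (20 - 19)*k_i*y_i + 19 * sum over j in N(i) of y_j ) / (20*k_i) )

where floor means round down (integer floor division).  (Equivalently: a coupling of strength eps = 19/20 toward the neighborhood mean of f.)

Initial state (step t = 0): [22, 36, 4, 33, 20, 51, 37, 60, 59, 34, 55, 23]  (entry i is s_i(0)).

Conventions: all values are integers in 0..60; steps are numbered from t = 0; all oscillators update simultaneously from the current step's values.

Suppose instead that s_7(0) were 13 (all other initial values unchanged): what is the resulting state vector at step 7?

Answer: [15, 25, 29, 22, 25, 20, 22, 35, 15, 21, 29, 21]
Key observation: This trace re-runs the system from the modified initial state.

Derivation:
t=0: [22, 36, 4, 33, 20, 51, 37, 13, 59, 34, 55, 23]
t=1: [42, 23, 45, 17, 20, 42, 15, 45, 41, 11, 43, 17]
t=2: [40, 32, 34, 28, 34, 32, 30, 30, 29, 33, 27, 30]
t=3: [50, 46, 54, 53, 48, 52, 52, 55, 50, 52, 54, 54]
t=4: [24, 15, 17, 10, 17, 19, 11, 12, 19, 15, 13, 10]
t=5: [30, 37, 23, 27, 38, 27, 28, 19, 30, 31, 22, 23]
t=6: [43, 50, 49, 40, 54, 48, 43, 48, 48, 50, 50, 39]
t=7: [15, 25, 29, 22, 25, 20, 22, 35, 15, 21, 29, 21]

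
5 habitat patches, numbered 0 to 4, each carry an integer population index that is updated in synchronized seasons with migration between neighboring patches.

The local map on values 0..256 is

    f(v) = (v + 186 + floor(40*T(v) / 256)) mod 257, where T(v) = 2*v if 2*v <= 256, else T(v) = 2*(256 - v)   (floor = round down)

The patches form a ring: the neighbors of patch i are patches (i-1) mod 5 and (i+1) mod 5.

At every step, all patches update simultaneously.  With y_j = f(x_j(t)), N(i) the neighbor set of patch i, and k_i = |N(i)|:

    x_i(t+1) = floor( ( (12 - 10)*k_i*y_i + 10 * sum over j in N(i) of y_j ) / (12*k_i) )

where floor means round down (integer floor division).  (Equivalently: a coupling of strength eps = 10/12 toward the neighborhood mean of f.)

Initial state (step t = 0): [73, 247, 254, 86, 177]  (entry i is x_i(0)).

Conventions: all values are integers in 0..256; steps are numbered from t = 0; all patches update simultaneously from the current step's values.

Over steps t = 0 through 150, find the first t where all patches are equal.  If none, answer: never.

Simulating step by step:
t=0: [73, 247, 254, 86, 177]  (not all equal)
t=1: [132, 115, 121, 137, 48]  (not all equal)
t=2: [153, 90, 90, 157, 125]  (not all equal)
t=3: [77, 74, 75, 77, 111]  (not all equal)
t=4: [46, 28, 27, 47, 37]  (not all equal)
t=5: [231, 231, 232, 230, 244]  (not all equal)
t=6: [170, 167, 167, 171, 168]  (not all equal)
t=7: [123, 123, 124, 123, 125]  (not all equal)
t=8: [91, 90, 90, 91, 90]  (not all equal)
t=9: [47, 47, 47, 47, 47]  (all equal)

Answer: 9
Key observation: Synchronization is absorbing here: once all patches are equal they stay equal, and step 9 is the first all-equal step.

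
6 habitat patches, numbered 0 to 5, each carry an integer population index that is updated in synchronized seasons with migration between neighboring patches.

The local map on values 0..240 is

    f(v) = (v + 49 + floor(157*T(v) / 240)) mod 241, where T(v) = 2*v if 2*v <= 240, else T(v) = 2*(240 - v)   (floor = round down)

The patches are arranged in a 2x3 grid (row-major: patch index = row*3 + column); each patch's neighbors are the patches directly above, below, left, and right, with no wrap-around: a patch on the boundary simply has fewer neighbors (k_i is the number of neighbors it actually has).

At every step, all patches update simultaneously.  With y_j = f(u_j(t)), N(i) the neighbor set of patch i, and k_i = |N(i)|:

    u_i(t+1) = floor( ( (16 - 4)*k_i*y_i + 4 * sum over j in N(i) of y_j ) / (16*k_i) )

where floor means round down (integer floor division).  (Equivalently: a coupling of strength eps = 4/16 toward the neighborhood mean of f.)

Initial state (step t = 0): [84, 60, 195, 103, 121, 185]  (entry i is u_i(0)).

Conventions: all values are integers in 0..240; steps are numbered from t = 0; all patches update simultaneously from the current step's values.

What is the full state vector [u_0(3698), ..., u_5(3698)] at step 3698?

Simulating step by step:
t=0: [84, 60, 195, 103, 121, 185]
t=1: [29, 152, 77, 44, 87, 66]
t=2: [114, 85, 204, 127, 41, 180]
t=3: [64, 25, 53, 88, 119, 74]
t=4: [161, 116, 168, 43, 89, 195]
t=5: [81, 69, 69, 121, 33, 56]
t=6: [212, 203, 204, 108, 132, 175]
t=7: [56, 60, 60, 59, 76, 68]
t=8: [180, 189, 189, 189, 216, 205]
t=9: [65, 62, 62, 62, 56, 58]
t=10: [197, 191, 190, 191, 180, 182]
t=11: [61, 63, 63, 63, 65, 64]
t=12: [190, 194, 194, 194, 197, 196]
t=13: [62, 62, 61, 62, 61, 61]
t=14: [192, 191, 189, 191, 189, 189]
t=15: [62, 62, 63, 62, 63, 63]
t=16: [192, 192, 193, 192, 193, 194]
t=17: [62, 62, 62, 62, 62, 62]
t=18: [192, 192, 192, 192, 192, 192]
t=19: [62, 62, 62, 62, 62, 62]

Answer: [192, 192, 192, 192, 192, 192]
Key observation: The state at step 17, [62, 62, 62, 62, 62, 62], reappears at step 19: the system is in a cycle of period 2 from step 17 on.  Therefore the state at step 3698 equals the state at step 17 + ((3698 - 17) mod 2) = 18, which is [192, 192, 192, 192, 192, 192].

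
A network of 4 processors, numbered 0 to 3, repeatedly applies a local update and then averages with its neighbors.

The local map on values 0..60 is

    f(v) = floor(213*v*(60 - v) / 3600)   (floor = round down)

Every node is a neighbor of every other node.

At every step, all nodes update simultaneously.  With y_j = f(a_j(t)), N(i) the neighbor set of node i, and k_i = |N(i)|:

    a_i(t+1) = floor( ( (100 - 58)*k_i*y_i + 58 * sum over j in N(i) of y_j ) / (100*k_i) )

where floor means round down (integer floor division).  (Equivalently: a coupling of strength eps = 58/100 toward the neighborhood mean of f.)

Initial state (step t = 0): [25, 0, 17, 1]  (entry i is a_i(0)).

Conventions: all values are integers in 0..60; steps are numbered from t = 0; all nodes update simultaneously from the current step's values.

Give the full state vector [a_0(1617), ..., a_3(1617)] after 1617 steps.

Simulating step by step:
t=0: [25, 0, 17, 1]
t=1: [30, 18, 28, 19]
t=2: [49, 47, 49, 48]
t=3: [32, 33, 32, 33]
t=4: [52, 52, 52, 52]
t=5: [24, 24, 24, 24]
t=6: [51, 51, 51, 51]
t=7: [27, 27, 27, 27]
t=8: [52, 52, 52, 52]

Answer: [24, 24, 24, 24]
Key observation: The state at step 4, [52, 52, 52, 52], reappears at step 8: the system is in a cycle of period 4 from step 4 on.  Therefore the state at step 1617 equals the state at step 4 + ((1617 - 4) mod 4) = 5, which is [24, 24, 24, 24].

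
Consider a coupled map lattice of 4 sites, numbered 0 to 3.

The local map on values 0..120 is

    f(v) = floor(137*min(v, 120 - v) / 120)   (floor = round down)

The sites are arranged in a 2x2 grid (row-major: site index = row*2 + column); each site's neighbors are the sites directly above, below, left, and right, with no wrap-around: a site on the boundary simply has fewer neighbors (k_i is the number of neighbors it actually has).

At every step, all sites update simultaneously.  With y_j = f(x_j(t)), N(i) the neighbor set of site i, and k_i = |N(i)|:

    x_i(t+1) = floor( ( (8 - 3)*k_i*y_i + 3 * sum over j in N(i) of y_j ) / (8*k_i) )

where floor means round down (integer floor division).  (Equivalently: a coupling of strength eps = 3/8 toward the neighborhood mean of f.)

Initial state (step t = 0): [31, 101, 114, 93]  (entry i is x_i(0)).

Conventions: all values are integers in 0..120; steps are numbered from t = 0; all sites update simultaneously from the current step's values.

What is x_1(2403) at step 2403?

Simulating step by step:
t=0: [31, 101, 114, 93]
t=1: [26, 25, 15, 23]
t=2: [26, 27, 20, 24]
t=3: [27, 29, 24, 26]
t=4: [30, 31, 27, 29]
t=5: [33, 34, 31, 32]
t=6: [36, 37, 35, 36]
t=7: [40, 41, 39, 40]
t=8: [45, 45, 44, 45]
t=9: [50, 51, 50, 50]
t=10: [57, 57, 57, 57]
t=11: [65, 65, 65, 65]
t=12: [62, 62, 62, 62]
t=13: [66, 66, 66, 66]
t=14: [61, 61, 61, 61]
t=15: [67, 67, 67, 67]
t=16: [60, 60, 60, 60]
t=17: [68, 68, 68, 68]
t=18: [59, 59, 59, 59]
t=19: [67, 67, 67, 67]

Answer: x_1(2403) = 67
Key observation: The state at step 15, [67, 67, 67, 67], reappears at step 19: the system is in a cycle of period 4 from step 15 on.  Therefore the state at step 2403 equals the state at step 15 + ((2403 - 15) mod 4) = 15, which is [67, 67, 67, 67].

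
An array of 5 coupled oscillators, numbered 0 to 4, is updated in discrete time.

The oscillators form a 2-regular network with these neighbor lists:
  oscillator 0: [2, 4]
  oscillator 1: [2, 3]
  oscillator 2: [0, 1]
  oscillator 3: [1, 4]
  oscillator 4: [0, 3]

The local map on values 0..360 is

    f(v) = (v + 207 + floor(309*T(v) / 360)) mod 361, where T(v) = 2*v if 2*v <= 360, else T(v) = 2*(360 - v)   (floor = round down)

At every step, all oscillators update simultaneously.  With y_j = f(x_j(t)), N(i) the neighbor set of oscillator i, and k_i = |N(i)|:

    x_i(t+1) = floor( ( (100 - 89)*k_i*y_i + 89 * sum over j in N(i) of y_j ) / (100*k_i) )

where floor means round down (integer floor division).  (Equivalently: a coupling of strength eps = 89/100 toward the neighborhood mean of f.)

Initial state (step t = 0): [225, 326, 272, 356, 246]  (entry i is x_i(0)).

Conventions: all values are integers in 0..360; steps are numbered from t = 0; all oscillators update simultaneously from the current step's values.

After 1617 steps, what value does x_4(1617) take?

Answer: x_4(1617) = 269
Key observation: The state at step 7, [269, 269, 269, 269, 269], reappears at step 9: the system is in a cycle of period 2 from step 7 on.  Therefore the state at step 1617 equals the state at step 7 + ((1617 - 7) mod 2) = 7, which is [269, 269, 269, 269, 269].

Derivation:
t=0: [225, 326, 272, 356, 246]
t=1: [280, 237, 266, 252, 258]
t=2: [274, 279, 277, 286, 273]
t=3: [266, 262, 265, 265, 263]
t=4: [274, 274, 274, 275, 273]
t=5: [267, 266, 267, 267, 266]
t=6: [272, 272, 272, 272, 272]
t=7: [269, 269, 269, 269, 269]
t=8: [271, 271, 271, 271, 271]
t=9: [269, 269, 269, 269, 269]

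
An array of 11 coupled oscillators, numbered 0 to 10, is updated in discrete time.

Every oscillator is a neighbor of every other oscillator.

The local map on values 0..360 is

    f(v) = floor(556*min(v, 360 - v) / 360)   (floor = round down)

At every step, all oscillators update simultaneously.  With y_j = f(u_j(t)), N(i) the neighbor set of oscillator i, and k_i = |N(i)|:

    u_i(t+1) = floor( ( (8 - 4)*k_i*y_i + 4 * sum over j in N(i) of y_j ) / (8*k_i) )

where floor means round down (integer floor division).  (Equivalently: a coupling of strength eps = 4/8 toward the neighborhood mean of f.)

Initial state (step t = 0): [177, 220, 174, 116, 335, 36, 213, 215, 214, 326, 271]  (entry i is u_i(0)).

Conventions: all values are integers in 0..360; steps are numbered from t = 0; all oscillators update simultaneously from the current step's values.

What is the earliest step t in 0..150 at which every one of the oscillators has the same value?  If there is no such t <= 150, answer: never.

Simulating step by step:
t=0: [177, 220, 174, 116, 335, 36, 213, 215, 214, 326, 271]  (not all equal)
t=1: [217, 191, 215, 175, 111, 119, 196, 195, 195, 118, 156]  (not all equal)
t=2: [224, 243, 225, 247, 202, 207, 239, 239, 239, 207, 233]  (not all equal)
t=3: [206, 193, 205, 190, 221, 218, 195, 195, 195, 218, 200]  (not all equal)
t=4: [239, 248, 240, 250, 229, 231, 247, 247, 247, 231, 243]  (not all equal)
t=5: [184, 178, 183, 176, 191, 190, 179, 179, 179, 190, 181]  (not all equal)
t=6: [270, 272, 271, 270, 266, 266, 273, 273, 273, 266, 273]  (not all equal)
t=7: [138, 136, 137, 138, 141, 141, 136, 136, 136, 141, 136]  (not all equal)
t=8: [212, 211, 211, 212, 214, 214, 211, 211, 211, 214, 211]  (not all equal)
t=9: [228, 229, 229, 228, 226, 226, 229, 229, 229, 226, 229]  (not all equal)
t=10: [203, 202, 202, 203, 204, 204, 202, 202, 202, 204, 202]  (not all equal)
t=11: [242, 243, 243, 242, 241, 241, 243, 243, 243, 241, 243]  (not all equal)
t=12: [181, 180, 180, 181, 182, 182, 180, 180, 180, 182, 180]  (not all equal)
t=13: [276, 277, 277, 276, 275, 275, 277, 277, 277, 275, 277]  (not all equal)
t=14: [129, 128, 128, 129, 129, 129, 128, 128, 128, 129, 128]  (not all equal)
t=15: [198, 197, 197, 198, 198, 198, 197, 197, 197, 198, 197]  (not all equal)
t=16: [250, 250, 250, 250, 250, 250, 250, 250, 250, 250, 250]  (all equal)

Answer: 16
Key observation: Synchronization is absorbing here: once all oscillators are equal they stay equal, and step 16 is the first all-equal step.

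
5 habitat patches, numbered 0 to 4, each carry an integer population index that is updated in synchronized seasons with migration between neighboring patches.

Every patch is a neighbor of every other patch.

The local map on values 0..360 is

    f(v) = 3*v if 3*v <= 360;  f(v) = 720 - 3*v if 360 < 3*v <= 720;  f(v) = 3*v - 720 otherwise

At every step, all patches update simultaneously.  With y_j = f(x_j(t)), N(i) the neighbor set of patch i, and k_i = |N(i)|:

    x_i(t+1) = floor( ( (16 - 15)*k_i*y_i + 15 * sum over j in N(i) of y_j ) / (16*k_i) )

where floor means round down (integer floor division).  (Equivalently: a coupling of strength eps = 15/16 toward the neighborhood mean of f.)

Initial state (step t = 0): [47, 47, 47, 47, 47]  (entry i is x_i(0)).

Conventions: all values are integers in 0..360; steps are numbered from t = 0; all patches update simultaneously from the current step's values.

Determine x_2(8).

Simulating step by step:
t=0: [47, 47, 47, 47, 47]
t=1: [141, 141, 141, 141, 141]
t=2: [297, 297, 297, 297, 297]
t=3: [171, 171, 171, 171, 171]
t=4: [207, 207, 207, 207, 207]
t=5: [99, 99, 99, 99, 99]
t=6: [297, 297, 297, 297, 297]
t=7: [171, 171, 171, 171, 171]
t=8: [207, 207, 207, 207, 207]

Answer: x_2(8) = 207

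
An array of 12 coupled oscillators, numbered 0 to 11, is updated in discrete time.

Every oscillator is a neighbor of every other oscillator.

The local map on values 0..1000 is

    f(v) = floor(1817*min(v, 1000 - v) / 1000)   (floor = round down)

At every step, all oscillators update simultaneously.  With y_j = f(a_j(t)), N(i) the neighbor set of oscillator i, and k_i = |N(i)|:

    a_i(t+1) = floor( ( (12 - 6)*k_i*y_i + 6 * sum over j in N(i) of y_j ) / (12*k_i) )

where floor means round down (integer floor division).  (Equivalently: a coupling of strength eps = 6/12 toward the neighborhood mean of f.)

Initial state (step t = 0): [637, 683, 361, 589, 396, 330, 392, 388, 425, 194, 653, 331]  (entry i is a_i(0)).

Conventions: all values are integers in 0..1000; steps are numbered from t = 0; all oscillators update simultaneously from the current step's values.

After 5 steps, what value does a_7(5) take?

Answer: a_7(5) = 644

Derivation:
t=0: [637, 683, 361, 589, 396, 330, 392, 388, 425, 194, 653, 331]
t=1: [650, 612, 648, 690, 677, 623, 674, 671, 702, 511, 637, 624]
t=2: [641, 673, 643, 609, 619, 664, 622, 624, 599, 756, 652, 663]
t=3: [645, 619, 644, 672, 664, 626, 661, 660, 680, 550, 636, 627]
t=4: [649, 670, 649, 626, 633, 664, 635, 636, 620, 727, 656, 663]
t=5: [633, 616, 633, 652, 647, 621, 645, 644, 657, 569, 628, 622]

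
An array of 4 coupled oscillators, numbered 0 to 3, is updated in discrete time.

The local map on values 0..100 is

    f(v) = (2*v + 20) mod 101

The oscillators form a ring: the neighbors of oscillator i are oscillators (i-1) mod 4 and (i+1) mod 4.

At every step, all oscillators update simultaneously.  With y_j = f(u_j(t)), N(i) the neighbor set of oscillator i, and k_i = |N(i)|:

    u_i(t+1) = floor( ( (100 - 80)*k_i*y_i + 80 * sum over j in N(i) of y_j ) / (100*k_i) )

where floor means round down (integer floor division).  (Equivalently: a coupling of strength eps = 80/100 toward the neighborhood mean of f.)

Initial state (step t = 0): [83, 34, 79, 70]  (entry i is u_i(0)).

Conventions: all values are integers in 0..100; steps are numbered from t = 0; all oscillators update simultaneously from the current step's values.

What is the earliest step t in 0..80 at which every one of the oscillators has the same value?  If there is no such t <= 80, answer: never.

Answer: 37
Key observation: Synchronization is absorbing here: once all oscillators are equal they stay equal, and step 37 is the first all-equal step.

Derivation:
t=0: [83, 34, 79, 70]  (not all equal)
t=1: [75, 82, 74, 76]  (not all equal)
t=2: [75, 71, 75, 68]  (not all equal)
t=3: [60, 67, 60, 66]  (not all equal)
t=4: [49, 41, 49, 41]  (not all equal)
t=5: [4, 13, 4, 13]  (not all equal)
t=6: [42, 31, 42, 31]  (not all equal)
t=7: [66, 18, 66, 18]  (not all equal)
t=8: [55, 52, 55, 52]  (not all equal)
t=9: [24, 27, 24, 27]  (not all equal)
t=10: [72, 69, 72, 69]  (not all equal)
t=11: [58, 61, 58, 61]  (not all equal)
t=12: [39, 36, 39, 36]  (not all equal)
t=13: [93, 96, 93, 96]  (not all equal)
t=14: [8, 5, 8, 5]  (not all equal)
t=15: [31, 34, 31, 34]  (not all equal)
t=16: [86, 83, 86, 83]  (not all equal)
t=17: [86, 89, 86, 89]  (not all equal)
t=18: [95, 92, 95, 92]  (not all equal)
t=19: [3, 6, 3, 6]  (not all equal)
t=20: [30, 27, 30, 27]  (not all equal)
t=21: [75, 78, 75, 78]  (not all equal)
t=22: [73, 70, 73, 70]  (not all equal)
t=23: [60, 63, 60, 63]  (not all equal)
t=24: [43, 40, 43, 40]  (not all equal)
t=25: [81, 24, 81, 24]  (not all equal)
t=26: [70, 78, 70, 78]  (not all equal)
t=27: [71, 62, 71, 62]  (not all equal)
t=28: [46, 57, 46, 57]  (not all equal)
t=29: [28, 15, 28, 15]  (not all equal)
t=30: [55, 70, 55, 70]  (not all equal)
t=31: [53, 35, 53, 35]  (not all equal)
t=32: [77, 38, 77, 38]  (not all equal)
t=33: [91, 77, 91, 77]  (not all equal)
t=34: [58, 14, 58, 14]  (not all equal)
t=35: [45, 37, 45, 37]  (not all equal)
t=36: [77, 26, 77, 26]  (not all equal)
t=37: [72, 72, 72, 72]  (all equal)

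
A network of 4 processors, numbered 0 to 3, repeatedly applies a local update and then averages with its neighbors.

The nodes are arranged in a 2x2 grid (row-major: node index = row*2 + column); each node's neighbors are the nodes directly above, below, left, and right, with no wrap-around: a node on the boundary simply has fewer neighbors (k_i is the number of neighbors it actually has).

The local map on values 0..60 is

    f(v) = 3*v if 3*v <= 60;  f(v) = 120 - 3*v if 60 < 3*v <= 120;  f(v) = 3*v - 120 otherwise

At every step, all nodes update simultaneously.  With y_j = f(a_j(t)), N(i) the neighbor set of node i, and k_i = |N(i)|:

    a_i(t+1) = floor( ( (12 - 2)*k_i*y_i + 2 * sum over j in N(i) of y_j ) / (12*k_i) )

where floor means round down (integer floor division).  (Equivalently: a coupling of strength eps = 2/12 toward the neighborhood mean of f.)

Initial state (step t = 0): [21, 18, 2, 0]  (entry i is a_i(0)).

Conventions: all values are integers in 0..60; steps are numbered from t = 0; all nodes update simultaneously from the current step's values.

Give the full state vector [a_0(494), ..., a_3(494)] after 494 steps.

Simulating step by step:
t=0: [21, 18, 2, 0]
t=1: [52, 49, 9, 5]
t=2: [34, 26, 26, 17]
t=3: [22, 40, 40, 49]
t=4: [45, 6, 6, 22]
t=5: [15, 20, 20, 48]
t=6: [47, 55, 55, 30]
t=7: [25, 41, 41, 32]
t=8: [38, 8, 8, 20]
t=9: [9, 25, 25, 54]
t=10: [30, 43, 43, 42]
t=11: [26, 10, 10, 6]
t=12: [40, 30, 30, 20]
t=13: [5, 30, 30, 55]
t=14: [17, 30, 30, 42]
t=15: [47, 29, 29, 10]
t=16: [23, 31, 31, 30]
t=17: [47, 29, 29, 29]
t=18: [23, 32, 32, 33]
t=19: [46, 26, 26, 21]
t=20: [22, 41, 41, 54]
t=21: [45, 10, 10, 35]
t=22: [17, 27, 27, 17]
t=23: [49, 41, 41, 49]
t=24: [23, 7, 7, 23]
t=25: [46, 26, 26, 46]
t=26: [22, 38, 38, 22]
t=27: [46, 14, 14, 46]
t=28: [22, 38, 38, 22]

Answer: [22, 38, 38, 22]
Key observation: The state at step 26, [22, 38, 38, 22], reappears at step 28: the system is in a cycle of period 2 from step 26 on.  Therefore the state at step 494 equals the state at step 26 + ((494 - 26) mod 2) = 26, which is [22, 38, 38, 22].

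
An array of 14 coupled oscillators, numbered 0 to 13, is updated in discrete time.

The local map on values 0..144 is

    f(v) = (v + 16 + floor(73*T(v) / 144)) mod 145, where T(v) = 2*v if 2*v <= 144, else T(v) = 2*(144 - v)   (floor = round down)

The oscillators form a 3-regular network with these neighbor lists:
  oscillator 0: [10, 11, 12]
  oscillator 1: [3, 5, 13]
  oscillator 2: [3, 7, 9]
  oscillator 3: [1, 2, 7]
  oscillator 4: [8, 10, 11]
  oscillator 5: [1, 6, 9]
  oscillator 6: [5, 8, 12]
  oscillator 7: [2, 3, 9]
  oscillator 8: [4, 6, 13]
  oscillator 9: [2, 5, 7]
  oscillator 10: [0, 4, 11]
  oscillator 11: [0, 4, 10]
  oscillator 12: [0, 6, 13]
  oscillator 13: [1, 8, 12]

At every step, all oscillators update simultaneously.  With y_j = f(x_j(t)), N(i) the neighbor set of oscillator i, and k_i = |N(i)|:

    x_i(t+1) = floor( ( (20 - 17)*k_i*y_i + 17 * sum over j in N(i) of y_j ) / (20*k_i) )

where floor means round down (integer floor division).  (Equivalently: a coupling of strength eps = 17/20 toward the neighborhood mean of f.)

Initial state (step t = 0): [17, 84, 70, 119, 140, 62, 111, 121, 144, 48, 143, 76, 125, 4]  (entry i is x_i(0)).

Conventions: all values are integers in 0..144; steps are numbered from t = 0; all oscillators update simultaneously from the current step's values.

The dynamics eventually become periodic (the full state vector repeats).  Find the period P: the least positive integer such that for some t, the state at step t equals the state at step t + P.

Answer: 12
Key observation: The state at step 10, [53, 46, 46, 46, 53, 46, 84, 46, 66, 46, 52, 52, 66, 84], reappears at step 22 — and no state repeats earlier — so the cycle the system enters has period 12.

Derivation:
t=0: [17, 84, 70, 119, 140, 62, 111, 121, 144, 48, 143, 76, 125, 4]
t=1: [20, 52, 41, 13, 15, 61, 50, 41, 17, 63, 24, 24, 27, 16]
t=2: [64, 82, 94, 95, 57, 127, 90, 94, 67, 115, 56, 56, 72, 75]
t=3: [98, 15, 15, 15, 93, 15, 12, 15, 46, 15, 133, 133, 51, 12]
t=4: [44, 44, 46, 46, 41, 44, 83, 46, 43, 46, 15, 15, 44, 83]
t=5: [71, 79, 108, 106, 69, 79, 90, 108, 51, 106, 77, 77, 53, 90]
t=6: [45, 15, 15, 15, 43, 15, 74, 15, 28, 15, 12, 12, 30, 74]
t=7: [60, 37, 46, 46, 58, 37, 57, 46, 48, 46, 76, 76, 49, 57]
t=8: [61, 106, 108, 102, 60, 106, 109, 108, 127, 102, 82, 82, 129, 109]
t=9: [33, 15, 15, 15, 33, 15, 15, 15, 49, 15, 84, 84, 49, 15]
t=10: [53, 46, 46, 46, 53, 46, 84, 46, 66, 46, 52, 52, 66, 84]
t=11: [87, 81, 108, 108, 87, 81, 34, 108, 43, 108, 121, 121, 43, 34]
t=12: [39, 34, 15, 15, 39, 34, 74, 15, 67, 15, 15, 15, 67, 74]
t=13: [41, 53, 46, 56, 41, 53, 28, 46, 35, 56, 73, 73, 35, 28]
t=14: [47, 109, 119, 114, 47, 109, 94, 119, 81, 114, 62, 62, 81, 94]
t=15: [100, 15, 15, 15, 100, 15, 15, 15, 41, 15, 123, 123, 41, 15]
t=16: [38, 46, 46, 46, 38, 46, 75, 46, 45, 46, 15, 15, 45, 75]
t=17: [69, 81, 108, 108, 69, 81, 92, 108, 50, 108, 72, 72, 50, 92]
t=18: [43, 15, 15, 15, 43, 15, 72, 15, 28, 15, 12, 12, 28, 72]
t=19: [58, 37, 46, 46, 58, 37, 56, 46, 48, 46, 75, 75, 48, 56]
t=20: [60, 105, 108, 102, 60, 105, 108, 108, 126, 102, 81, 81, 126, 108]
t=21: [33, 15, 15, 15, 33, 15, 15, 15, 49, 15, 83, 83, 49, 15]
t=22: [53, 46, 46, 46, 53, 46, 84, 46, 66, 46, 52, 52, 66, 84]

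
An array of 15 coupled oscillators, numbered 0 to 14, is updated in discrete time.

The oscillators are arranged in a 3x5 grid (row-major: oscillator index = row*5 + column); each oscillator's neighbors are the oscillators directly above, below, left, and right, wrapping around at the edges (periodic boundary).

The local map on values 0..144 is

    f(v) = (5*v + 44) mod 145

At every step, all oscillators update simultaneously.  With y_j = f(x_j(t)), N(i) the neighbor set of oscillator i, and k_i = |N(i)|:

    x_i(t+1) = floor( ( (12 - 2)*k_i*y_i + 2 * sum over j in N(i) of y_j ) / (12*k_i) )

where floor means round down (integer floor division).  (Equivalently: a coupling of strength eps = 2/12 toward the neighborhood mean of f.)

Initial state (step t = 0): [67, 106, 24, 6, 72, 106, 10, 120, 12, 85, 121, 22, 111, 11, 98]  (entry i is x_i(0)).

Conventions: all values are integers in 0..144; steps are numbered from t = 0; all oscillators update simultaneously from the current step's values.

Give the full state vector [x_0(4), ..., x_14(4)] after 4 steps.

Simulating step by step:
t=0: [67, 106, 24, 6, 72, 106, 10, 120, 12, 85, 121, 22, 111, 11, 98]
t=1: [93, 124, 28, 75, 107, 127, 92, 63, 97, 47, 71, 20, 23, 94, 95]
t=2: [79, 83, 44, 122, 137, 98, 74, 66, 95, 129, 107, 131, 25, 79, 89]
t=3: [14, 35, 107, 70, 13, 98, 116, 84, 81, 100, 131, 112, 33, 13, 55]
t=4: [111, 75, 131, 102, 105, 98, 46, 35, 26, 101, 110, 32, 66, 99, 42]

Answer: [111, 75, 131, 102, 105, 98, 46, 35, 26, 101, 110, 32, 66, 99, 42]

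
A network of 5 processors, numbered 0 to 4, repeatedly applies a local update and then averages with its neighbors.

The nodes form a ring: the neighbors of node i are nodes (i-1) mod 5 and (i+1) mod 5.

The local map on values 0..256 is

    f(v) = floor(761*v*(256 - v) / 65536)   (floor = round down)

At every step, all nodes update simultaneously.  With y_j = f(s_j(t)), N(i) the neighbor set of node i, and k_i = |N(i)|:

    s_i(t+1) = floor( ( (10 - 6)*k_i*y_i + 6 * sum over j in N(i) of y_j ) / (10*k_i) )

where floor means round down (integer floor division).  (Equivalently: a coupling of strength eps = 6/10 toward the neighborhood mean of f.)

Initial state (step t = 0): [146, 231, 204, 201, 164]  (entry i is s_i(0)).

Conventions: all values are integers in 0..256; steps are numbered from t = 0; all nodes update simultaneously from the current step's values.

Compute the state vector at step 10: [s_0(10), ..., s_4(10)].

Simulating step by step:
t=0: [146, 231, 204, 201, 164]
t=1: [147, 119, 107, 140, 164]
t=2: [183, 186, 187, 183, 182]
t=3: [154, 151, 151, 153, 155]
t=4: [182, 183, 183, 182, 181]
t=5: [156, 155, 155, 156, 156]
t=6: [181, 181, 181, 181, 181]
t=7: [157, 157, 157, 157, 157]
t=8: [180, 180, 180, 180, 180]
t=9: [158, 158, 158, 158, 158]
t=10: [179, 179, 179, 179, 179]

Answer: [179, 179, 179, 179, 179]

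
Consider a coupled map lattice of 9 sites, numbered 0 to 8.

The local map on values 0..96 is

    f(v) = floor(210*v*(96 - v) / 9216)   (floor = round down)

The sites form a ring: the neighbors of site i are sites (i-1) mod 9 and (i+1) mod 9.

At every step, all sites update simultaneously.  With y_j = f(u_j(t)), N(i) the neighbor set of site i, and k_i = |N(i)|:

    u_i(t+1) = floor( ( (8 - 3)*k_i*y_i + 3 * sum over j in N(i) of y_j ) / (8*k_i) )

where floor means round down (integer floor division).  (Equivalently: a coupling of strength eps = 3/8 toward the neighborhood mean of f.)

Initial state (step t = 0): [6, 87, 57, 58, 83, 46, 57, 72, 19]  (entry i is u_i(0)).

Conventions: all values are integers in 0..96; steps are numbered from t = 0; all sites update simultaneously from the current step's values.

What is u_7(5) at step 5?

Answer: u_7(5) = 52

Derivation:
t=0: [6, 87, 57, 58, 83, 46, 57, 72, 19]
t=1: [16, 22, 43, 45, 34, 46, 48, 39, 30]
t=2: [33, 38, 48, 51, 49, 51, 51, 49, 42]
t=3: [48, 49, 51, 52, 52, 52, 52, 51, 50]
t=4: [52, 52, 52, 52, 52, 52, 52, 52, 52]
t=5: [52, 52, 52, 52, 52, 52, 52, 52, 52]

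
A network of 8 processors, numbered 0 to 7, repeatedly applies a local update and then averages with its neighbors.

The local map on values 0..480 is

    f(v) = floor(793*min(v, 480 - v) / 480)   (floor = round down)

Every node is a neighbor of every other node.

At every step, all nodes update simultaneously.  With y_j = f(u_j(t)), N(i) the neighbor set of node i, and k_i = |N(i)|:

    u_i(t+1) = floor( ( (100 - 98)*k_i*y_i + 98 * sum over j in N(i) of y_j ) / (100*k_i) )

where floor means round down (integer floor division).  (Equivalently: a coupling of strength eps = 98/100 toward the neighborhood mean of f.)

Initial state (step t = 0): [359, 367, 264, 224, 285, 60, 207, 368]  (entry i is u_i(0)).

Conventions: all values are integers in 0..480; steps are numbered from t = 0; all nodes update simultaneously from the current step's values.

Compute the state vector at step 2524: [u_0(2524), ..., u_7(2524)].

Simulating step by step:
t=0: [359, 367, 264, 224, 285, 60, 207, 368]
t=1: [264, 265, 245, 243, 249, 276, 247, 265]
t=2: [369, 369, 366, 365, 366, 372, 366, 369]
t=3: [185, 185, 184, 184, 184, 185, 184, 185]
t=4: [303, 303, 304, 304, 304, 303, 304, 303]
t=5: [290, 290, 291, 291, 291, 290, 291, 290]
t=6: [312, 312, 312, 312, 312, 312, 312, 312]
t=7: [277, 277, 277, 277, 277, 277, 277, 277]
t=8: [335, 335, 335, 335, 335, 335, 335, 335]
t=9: [239, 239, 239, 239, 239, 239, 239, 239]
t=10: [394, 394, 394, 394, 394, 394, 394, 394]
t=11: [142, 142, 142, 142, 142, 142, 142, 142]
t=12: [234, 234, 234, 234, 234, 234, 234, 234]
t=13: [386, 386, 386, 386, 386, 386, 386, 386]
t=14: [155, 155, 155, 155, 155, 155, 155, 155]
t=15: [256, 256, 256, 256, 256, 256, 256, 256]
t=16: [370, 370, 370, 370, 370, 370, 370, 370]
t=17: [181, 181, 181, 181, 181, 181, 181, 181]
t=18: [299, 299, 299, 299, 299, 299, 299, 299]
t=19: [299, 299, 299, 299, 299, 299, 299, 299]

Answer: [299, 299, 299, 299, 299, 299, 299, 299]
Key observation: The state at step 18, [299, 299, 299, 299, 299, 299, 299, 299], reappears at step 19: the system is in a cycle of period 1 from step 18 on.  Therefore the state at step 2524 equals the state at step 18 + ((2524 - 18) mod 1) = 18, which is [299, 299, 299, 299, 299, 299, 299, 299].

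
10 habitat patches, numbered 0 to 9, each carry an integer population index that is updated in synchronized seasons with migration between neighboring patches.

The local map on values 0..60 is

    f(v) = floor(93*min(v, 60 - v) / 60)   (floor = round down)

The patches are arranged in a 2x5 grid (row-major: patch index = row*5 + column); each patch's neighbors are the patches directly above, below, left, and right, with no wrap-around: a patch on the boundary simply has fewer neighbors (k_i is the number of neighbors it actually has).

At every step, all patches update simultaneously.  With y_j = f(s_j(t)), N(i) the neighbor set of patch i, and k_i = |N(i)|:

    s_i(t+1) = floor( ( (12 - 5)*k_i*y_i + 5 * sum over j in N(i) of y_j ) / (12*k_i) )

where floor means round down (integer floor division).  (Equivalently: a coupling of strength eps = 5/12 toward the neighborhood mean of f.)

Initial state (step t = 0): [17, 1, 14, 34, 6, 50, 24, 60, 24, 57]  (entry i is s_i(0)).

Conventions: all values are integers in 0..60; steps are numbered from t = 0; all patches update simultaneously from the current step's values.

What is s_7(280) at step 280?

Answer: s_7(280) = 25
Key observation: The state at step 18, [25, 28, 30, 27, 24, 24, 27, 30, 28, 25], reappears at step 30: the system is in a cycle of period 12 from step 18 on.  Therefore the state at step 280 equals the state at step 18 + ((280 - 18) mod 12) = 28, which is [30, 27, 25, 28, 31, 31, 28, 25, 27, 30].

Derivation:
t=0: [17, 1, 14, 34, 6, 50, 24, 60, 24, 57]
t=1: [18, 12, 17, 32, 14, 21, 23, 13, 27, 11]
t=2: [26, 22, 26, 37, 24, 31, 30, 25, 35, 22]
t=3: [39, 37, 38, 36, 35, 43, 42, 39, 37, 35]
t=4: [31, 33, 34, 36, 37, 27, 28, 32, 35, 37]
t=5: [42, 41, 40, 37, 35, 42, 42, 41, 38, 35]
t=6: [27, 28, 31, 34, 37, 27, 27, 29, 34, 37]
t=7: [41, 42, 43, 39, 36, 41, 41, 43, 39, 36]
t=8: [28, 27, 26, 31, 35, 29, 28, 27, 31, 35]
t=9: [42, 41, 40, 42, 39, 43, 42, 41, 42, 39]
t=10: [27, 28, 29, 28, 30, 26, 27, 28, 27, 30]
t=11: [41, 42, 43, 43, 45, 40, 41, 42, 42, 44]
t=12: [29, 27, 26, 25, 23, 30, 28, 27, 26, 24]
t=13: [43, 41, 40, 38, 36, 44, 42, 41, 39, 37]
t=14: [26, 28, 30, 33, 35, 25, 27, 29, 32, 34]
t=15: [40, 42, 44, 41, 39, 39, 41, 43, 42, 40]
t=16: [30, 27, 25, 28, 31, 31, 28, 26, 27, 30]
t=17: [44, 41, 39, 42, 44, 44, 42, 40, 41, 44]
t=18: [25, 28, 30, 27, 24, 24, 27, 30, 28, 25]
t=19: [38, 42, 44, 41, 38, 38, 41, 44, 42, 38]
t=20: [32, 27, 25, 28, 32, 32, 28, 25, 27, 32]
t=21: [42, 41, 39, 42, 43, 43, 42, 39, 41, 42]
t=22: [27, 28, 30, 27, 26, 26, 27, 30, 28, 27]
t=23: [41, 42, 44, 41, 40, 40, 41, 44, 42, 41]
t=24: [29, 27, 25, 28, 30, 30, 28, 25, 27, 29]
t=25: [43, 41, 39, 42, 44, 44, 42, 39, 41, 43]
t=26: [26, 28, 30, 27, 25, 25, 27, 30, 28, 26]
t=27: [40, 42, 44, 41, 39, 39, 41, 44, 42, 40]
t=28: [30, 27, 25, 28, 31, 31, 28, 25, 27, 30]
t=29: [44, 41, 39, 42, 44, 44, 42, 39, 41, 44]
t=30: [25, 28, 30, 27, 24, 24, 27, 30, 28, 25]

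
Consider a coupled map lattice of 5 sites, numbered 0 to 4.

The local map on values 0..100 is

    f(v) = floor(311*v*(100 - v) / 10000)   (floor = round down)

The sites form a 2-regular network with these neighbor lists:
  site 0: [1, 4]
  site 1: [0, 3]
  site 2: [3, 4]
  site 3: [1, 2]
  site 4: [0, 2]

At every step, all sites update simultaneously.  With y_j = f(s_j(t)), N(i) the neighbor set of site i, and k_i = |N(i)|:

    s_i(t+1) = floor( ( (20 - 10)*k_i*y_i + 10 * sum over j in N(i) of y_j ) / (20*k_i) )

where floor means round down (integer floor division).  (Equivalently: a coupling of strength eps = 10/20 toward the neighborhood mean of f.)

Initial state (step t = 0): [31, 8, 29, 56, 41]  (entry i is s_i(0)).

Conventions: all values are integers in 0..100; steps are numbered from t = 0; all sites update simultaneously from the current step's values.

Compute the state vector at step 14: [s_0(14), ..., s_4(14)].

Simulating step by step:
t=0: [31, 8, 29, 56, 41]
t=1: [57, 46, 69, 59, 70]
t=2: [73, 76, 68, 73, 68]
t=3: [61, 58, 65, 61, 65]
t=4: [72, 74, 70, 72, 70]
t=5: [62, 60, 64, 62, 64]
t=6: [72, 73, 71, 72, 71]
t=7: [62, 61, 63, 62, 63]
t=8: [72, 73, 72, 72, 72]
t=9: [61, 61, 62, 61, 62]
t=10: [73, 73, 73, 73, 73]
t=11: [61, 61, 61, 61, 61]
t=12: [73, 73, 73, 73, 73]
t=13: [61, 61, 61, 61, 61]
t=14: [73, 73, 73, 73, 73]

Answer: [73, 73, 73, 73, 73]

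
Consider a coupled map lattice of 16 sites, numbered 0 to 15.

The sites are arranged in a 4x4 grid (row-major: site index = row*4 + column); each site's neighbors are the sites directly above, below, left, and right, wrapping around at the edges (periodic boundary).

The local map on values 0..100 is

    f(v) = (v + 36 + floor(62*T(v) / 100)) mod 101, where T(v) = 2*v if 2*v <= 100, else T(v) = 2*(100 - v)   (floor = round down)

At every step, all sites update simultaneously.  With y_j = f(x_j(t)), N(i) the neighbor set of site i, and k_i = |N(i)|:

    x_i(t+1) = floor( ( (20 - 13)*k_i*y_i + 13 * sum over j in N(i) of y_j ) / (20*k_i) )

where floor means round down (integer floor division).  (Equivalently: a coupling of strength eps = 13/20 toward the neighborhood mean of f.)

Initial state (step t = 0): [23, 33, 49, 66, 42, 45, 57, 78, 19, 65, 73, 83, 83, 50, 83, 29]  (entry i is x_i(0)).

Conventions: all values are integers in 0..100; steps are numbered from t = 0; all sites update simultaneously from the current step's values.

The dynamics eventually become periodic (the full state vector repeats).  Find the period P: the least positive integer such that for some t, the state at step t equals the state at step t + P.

Simulating step by step:
t=0: [23, 33, 49, 66, 42, 45, 57, 78, 19, 65, 73, 83, 83, 50, 83, 29]
t=1: [49, 37, 37, 59, 49, 32, 41, 39, 51, 47, 41, 55, 64, 37, 51, 61]
t=2: [39, 19, 27, 36, 34, 22, 20, 33, 44, 29, 34, 38, 39, 29, 33, 44]
t=3: [28, 76, 63, 31, 27, 73, 60, 23, 36, 72, 37, 20, 38, 68, 41, 22]
t=4: [60, 50, 33, 52, 72, 50, 45, 66, 43, 33, 36, 61, 46, 35, 39, 50]
t=5: [43, 34, 27, 39, 41, 37, 30, 42, 32, 20, 22, 37, 35, 23, 21, 40]
t=6: [22, 41, 52, 36, 22, 25, 37, 21, 24, 59, 59, 29, 28, 60, 76, 30]
t=7: [66, 52, 32, 40, 86, 60, 49, 64, 84, 59, 48, 70, 70, 49, 36, 41]
t=8: [39, 38, 23, 27, 40, 43, 37, 39, 40, 42, 38, 38, 39, 39, 24, 29]
t=9: [34, 33, 66, 71, 24, 25, 31, 33, 23, 25, 32, 33, 35, 33, 68, 71]
t=10: [28, 27, 30, 31, 63, 63, 25, 25, 63, 63, 25, 25, 28, 27, 30, 31]
t=11: [73, 72, 32, 33, 59, 59, 69, 69, 59, 59, 69, 69, 73, 72, 32, 33]
t=12: [36, 35, 17, 18, 43, 43, 36, 36, 43, 43, 36, 36, 36, 35, 17, 18]
t=13: [27, 26, 54, 55, 25, 25, 27, 27, 25, 25, 27, 27, 27, 26, 54, 55]
t=14: [86, 86, 61, 61, 93, 92, 87, 87, 93, 92, 87, 87, 86, 86, 61, 61]
t=15: [38, 38, 42, 42, 36, 36, 38, 38, 36, 36, 38, 38, 38, 38, 42, 42]
t=16: [20, 20, 26, 26, 16, 16, 20, 20, 16, 16, 20, 20, 20, 20, 26, 26]
t=17: [80, 80, 89, 89, 73, 73, 80, 80, 73, 73, 80, 80, 80, 80, 89, 89]
t=18: [39, 39, 37, 37, 40, 40, 39, 39, 40, 40, 39, 39, 39, 39, 37, 37]
t=19: [21, 21, 18, 18, 23, 23, 21, 21, 23, 23, 21, 21, 21, 21, 18, 18]
t=20: [82, 82, 78, 78, 85, 85, 82, 82, 85, 85, 82, 82, 82, 82, 78, 78]
t=21: [39, 39, 39, 39, 38, 38, 39, 39, 38, 38, 39, 39, 39, 39, 39, 39]
t=22: [21, 21, 22, 22, 20, 20, 21, 21, 20, 20, 21, 21, 21, 21, 22, 22]
t=23: [82, 82, 84, 84, 80, 80, 82, 82, 80, 80, 82, 82, 82, 82, 84, 84]
t=24: [38, 38, 38, 38, 39, 39, 38, 38, 39, 39, 38, 38, 38, 38, 38, 38]
t=25: [20, 20, 20, 20, 21, 21, 20, 20, 21, 21, 20, 20, 20, 20, 20, 20]
t=26: [80, 80, 80, 80, 82, 82, 80, 80, 82, 82, 80, 80, 80, 80, 80, 80]
t=27: [39, 39, 39, 39, 39, 39, 39, 39, 39, 39, 39, 39, 39, 39, 39, 39]
t=28: [22, 22, 22, 22, 22, 22, 22, 22, 22, 22, 22, 22, 22, 22, 22, 22]
t=29: [85, 85, 85, 85, 85, 85, 85, 85, 85, 85, 85, 85, 85, 85, 85, 85]
t=30: [38, 38, 38, 38, 38, 38, 38, 38, 38, 38, 38, 38, 38, 38, 38, 38]
t=31: [20, 20, 20, 20, 20, 20, 20, 20, 20, 20, 20, 20, 20, 20, 20, 20]
t=32: [80, 80, 80, 80, 80, 80, 80, 80, 80, 80, 80, 80, 80, 80, 80, 80]
t=33: [39, 39, 39, 39, 39, 39, 39, 39, 39, 39, 39, 39, 39, 39, 39, 39]

Answer: 6
Key observation: The state at step 27, [39, 39, 39, 39, 39, 39, 39, 39, 39, 39, 39, 39, 39, 39, 39, 39], reappears at step 33 — and no state repeats earlier — so the cycle the system enters has period 6.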